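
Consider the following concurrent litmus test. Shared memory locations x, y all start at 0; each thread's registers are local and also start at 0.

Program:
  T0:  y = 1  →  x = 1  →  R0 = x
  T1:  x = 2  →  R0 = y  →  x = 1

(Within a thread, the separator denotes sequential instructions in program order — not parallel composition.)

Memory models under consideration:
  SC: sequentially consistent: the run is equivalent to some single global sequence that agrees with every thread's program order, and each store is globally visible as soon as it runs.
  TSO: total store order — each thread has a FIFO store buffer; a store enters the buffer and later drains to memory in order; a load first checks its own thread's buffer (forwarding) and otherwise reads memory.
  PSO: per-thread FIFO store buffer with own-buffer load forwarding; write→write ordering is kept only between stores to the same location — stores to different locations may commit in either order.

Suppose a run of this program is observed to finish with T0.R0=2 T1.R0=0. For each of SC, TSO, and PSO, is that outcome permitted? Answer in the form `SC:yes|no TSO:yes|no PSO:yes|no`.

SC:no TSO:yes PSO:yes

outcome vector order: (T0.R0,T1.R0)
SC: 3 outcomes — {<1 0>; <1 1>; <2 1>}
TSO: 4 outcomes — {<1 0>; <1 1>; <2 0>; <2 1>}
PSO: 4 outcomes — {<1 0>; <1 1>; <2 0>; <2 1>}
target <2 0> ∈ {TSO,PSO}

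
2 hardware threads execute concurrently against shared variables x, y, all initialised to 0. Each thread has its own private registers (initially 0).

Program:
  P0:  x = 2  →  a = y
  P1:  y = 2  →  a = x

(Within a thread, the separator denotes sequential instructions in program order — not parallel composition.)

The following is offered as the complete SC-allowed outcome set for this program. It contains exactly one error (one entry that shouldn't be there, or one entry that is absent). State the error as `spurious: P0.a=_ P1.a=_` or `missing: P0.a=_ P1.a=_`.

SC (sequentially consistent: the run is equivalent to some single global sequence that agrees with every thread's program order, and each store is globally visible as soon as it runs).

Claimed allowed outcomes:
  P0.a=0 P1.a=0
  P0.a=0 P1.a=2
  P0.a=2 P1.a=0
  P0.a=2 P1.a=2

outcome vector order: (P0.a,P1.a)
[SC] allowed = {(0,2) (2,0) (2,2)}
claimed∖SC = {(0,0)}

spurious: P0.a=0 P1.a=0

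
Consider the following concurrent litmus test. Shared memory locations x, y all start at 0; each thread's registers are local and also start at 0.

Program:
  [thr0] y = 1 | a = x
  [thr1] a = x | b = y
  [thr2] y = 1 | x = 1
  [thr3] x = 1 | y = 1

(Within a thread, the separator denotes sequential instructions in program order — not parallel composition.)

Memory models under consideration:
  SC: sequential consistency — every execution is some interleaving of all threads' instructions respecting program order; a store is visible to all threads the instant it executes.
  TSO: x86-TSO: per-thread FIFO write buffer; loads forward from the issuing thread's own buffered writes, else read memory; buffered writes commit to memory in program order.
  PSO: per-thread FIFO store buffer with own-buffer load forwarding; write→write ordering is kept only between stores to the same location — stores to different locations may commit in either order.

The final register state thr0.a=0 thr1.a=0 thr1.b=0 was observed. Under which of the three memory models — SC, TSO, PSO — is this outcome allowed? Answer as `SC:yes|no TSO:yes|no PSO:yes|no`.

outcome vector order: (thr0.a,thr1.a,thr1.b)
SC: 7 outcomes — {(0,0,0); (0,0,1); (0,1,1); (1,0,0); (1,0,1); (1,1,0); (1,1,1)}
TSO: 8 outcomes — {(0,0,0); (0,0,1); (0,1,0); (0,1,1); (1,0,0); (1,0,1); (1,1,0); (1,1,1)}
PSO: 8 outcomes — {(0,0,0); (0,0,1); (0,1,0); (0,1,1); (1,0,0); (1,0,1); (1,1,0); (1,1,1)}
target (0,0,0) ∈ {SC,TSO,PSO}

SC:yes TSO:yes PSO:yes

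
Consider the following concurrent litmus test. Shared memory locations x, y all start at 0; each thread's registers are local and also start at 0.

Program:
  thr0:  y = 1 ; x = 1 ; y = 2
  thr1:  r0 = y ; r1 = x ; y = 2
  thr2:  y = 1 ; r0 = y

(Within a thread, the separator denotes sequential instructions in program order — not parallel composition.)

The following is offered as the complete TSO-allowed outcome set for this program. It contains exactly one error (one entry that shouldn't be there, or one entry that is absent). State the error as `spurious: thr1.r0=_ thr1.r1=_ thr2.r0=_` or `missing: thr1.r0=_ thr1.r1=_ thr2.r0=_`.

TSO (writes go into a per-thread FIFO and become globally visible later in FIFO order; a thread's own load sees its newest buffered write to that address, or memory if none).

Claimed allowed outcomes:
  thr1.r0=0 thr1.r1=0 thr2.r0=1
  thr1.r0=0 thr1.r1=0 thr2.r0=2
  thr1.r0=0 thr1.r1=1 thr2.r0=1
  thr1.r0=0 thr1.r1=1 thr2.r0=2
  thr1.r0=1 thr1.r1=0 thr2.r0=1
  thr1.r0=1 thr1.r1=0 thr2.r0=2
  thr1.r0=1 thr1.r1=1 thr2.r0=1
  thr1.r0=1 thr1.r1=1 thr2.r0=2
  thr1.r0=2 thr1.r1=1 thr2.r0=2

outcome vector order: (thr1.r0,thr1.r1,thr2.r0)
[TSO] allowed = {0/0/1, 0/0/2, 0/1/1, 0/1/2, 1/0/1, 1/0/2, 1/1/1, 1/1/2, 2/1/1, 2/1/2}
TSO∖claimed = {2/1/1}

missing: thr1.r0=2 thr1.r1=1 thr2.r0=1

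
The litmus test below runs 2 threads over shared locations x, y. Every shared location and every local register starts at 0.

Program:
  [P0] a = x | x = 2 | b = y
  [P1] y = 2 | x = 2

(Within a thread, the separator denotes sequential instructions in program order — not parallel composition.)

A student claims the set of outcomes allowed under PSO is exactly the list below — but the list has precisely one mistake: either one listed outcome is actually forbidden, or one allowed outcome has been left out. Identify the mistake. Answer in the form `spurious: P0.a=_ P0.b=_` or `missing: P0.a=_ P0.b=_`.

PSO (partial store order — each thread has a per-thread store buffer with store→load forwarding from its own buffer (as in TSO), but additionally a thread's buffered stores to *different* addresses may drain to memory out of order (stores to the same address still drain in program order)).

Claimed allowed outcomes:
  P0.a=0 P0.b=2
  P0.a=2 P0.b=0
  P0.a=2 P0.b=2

outcome vector order: (P0.a,P0.b)
under PSO → <0 0> <0 2> <2 0> <2 2>
PSO∖claimed = {<0 0>}

missing: P0.a=0 P0.b=0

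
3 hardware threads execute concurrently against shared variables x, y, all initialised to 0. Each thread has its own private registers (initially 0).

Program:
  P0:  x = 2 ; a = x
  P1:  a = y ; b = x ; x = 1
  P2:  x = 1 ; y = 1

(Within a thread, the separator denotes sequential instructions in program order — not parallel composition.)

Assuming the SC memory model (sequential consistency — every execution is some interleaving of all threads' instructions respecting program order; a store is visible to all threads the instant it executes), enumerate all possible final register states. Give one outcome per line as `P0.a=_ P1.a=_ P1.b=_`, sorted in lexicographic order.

outcome vector order: (P0.a,P1.a,P1.b)
|SC outcomes| = 10

P0.a=1 P1.a=0 P1.b=0
P0.a=1 P1.a=0 P1.b=1
P0.a=1 P1.a=0 P1.b=2
P0.a=1 P1.a=1 P1.b=1
P0.a=1 P1.a=1 P1.b=2
P0.a=2 P1.a=0 P1.b=0
P0.a=2 P1.a=0 P1.b=1
P0.a=2 P1.a=0 P1.b=2
P0.a=2 P1.a=1 P1.b=1
P0.a=2 P1.a=1 P1.b=2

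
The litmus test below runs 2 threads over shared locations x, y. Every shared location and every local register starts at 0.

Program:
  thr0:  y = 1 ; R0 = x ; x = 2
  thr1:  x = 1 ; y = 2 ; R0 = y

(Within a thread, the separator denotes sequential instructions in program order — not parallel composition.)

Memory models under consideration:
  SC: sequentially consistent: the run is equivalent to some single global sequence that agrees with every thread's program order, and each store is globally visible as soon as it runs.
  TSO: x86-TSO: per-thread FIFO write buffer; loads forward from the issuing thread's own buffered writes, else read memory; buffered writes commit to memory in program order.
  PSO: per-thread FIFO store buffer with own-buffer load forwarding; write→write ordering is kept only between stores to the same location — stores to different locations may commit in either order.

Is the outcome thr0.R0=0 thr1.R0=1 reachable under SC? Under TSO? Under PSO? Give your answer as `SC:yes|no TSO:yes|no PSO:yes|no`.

outcome vector order: (thr0.R0,thr1.R0)
[SC] allowed = {<0 2>, <1 1>, <1 2>}
[TSO] allowed = {<0 1>, <0 2>, <1 1>, <1 2>}
[PSO] allowed = {<0 1>, <0 2>, <1 1>, <1 2>}
target <0 1> ∈ {TSO,PSO}

SC:no TSO:yes PSO:yes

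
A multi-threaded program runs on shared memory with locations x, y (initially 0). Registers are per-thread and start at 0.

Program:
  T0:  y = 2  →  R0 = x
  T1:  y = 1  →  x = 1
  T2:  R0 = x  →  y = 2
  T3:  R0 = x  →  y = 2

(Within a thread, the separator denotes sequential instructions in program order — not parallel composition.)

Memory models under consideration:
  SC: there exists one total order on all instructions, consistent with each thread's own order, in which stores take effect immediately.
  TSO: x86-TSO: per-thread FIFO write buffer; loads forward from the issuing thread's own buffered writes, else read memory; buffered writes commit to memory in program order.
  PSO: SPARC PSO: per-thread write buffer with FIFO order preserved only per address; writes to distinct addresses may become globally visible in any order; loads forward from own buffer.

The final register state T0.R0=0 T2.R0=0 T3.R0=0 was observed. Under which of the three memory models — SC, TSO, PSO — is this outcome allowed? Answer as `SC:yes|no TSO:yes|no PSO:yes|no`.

SC:yes TSO:yes PSO:yes

outcome vector order: (T0.R0,T2.R0,T3.R0)
SC (8): <0 0 0> <0 0 1> <0 1 0> <0 1 1> <1 0 0> <1 0 1> <1 1 0> <1 1 1>
TSO (8): <0 0 0> <0 0 1> <0 1 0> <0 1 1> <1 0 0> <1 0 1> <1 1 0> <1 1 1>
PSO (8): <0 0 0> <0 0 1> <0 1 0> <0 1 1> <1 0 0> <1 0 1> <1 1 0> <1 1 1>
target <0 0 0> ∈ {SC,TSO,PSO}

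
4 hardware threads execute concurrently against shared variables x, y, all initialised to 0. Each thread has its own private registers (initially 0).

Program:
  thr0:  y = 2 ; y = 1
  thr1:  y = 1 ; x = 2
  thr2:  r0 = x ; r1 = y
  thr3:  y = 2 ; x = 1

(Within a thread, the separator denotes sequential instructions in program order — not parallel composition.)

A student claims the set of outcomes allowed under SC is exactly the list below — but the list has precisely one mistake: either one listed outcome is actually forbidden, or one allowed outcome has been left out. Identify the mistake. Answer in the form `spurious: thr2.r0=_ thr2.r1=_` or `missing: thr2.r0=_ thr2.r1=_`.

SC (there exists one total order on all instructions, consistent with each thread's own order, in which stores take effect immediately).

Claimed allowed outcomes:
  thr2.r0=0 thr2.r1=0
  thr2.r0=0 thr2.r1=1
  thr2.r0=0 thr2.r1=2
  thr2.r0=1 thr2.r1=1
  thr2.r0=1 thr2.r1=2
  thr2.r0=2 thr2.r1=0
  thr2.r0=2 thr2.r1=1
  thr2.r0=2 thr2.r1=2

spurious: thr2.r0=2 thr2.r1=0

outcome vector order: (thr2.r0,thr2.r1)
[SC] allowed = {<0 0>; <0 1>; <0 2>; <1 1>; <1 2>; <2 1>; <2 2>}
claimed∖SC = {<2 0>}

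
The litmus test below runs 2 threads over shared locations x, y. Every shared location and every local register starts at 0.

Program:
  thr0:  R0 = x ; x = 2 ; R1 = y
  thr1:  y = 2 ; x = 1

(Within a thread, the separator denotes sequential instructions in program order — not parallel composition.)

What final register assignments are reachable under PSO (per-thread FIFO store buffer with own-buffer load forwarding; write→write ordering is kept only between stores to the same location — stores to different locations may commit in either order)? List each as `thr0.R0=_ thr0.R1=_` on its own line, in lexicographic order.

thr0.R0=0 thr0.R1=0
thr0.R0=0 thr0.R1=2
thr0.R0=1 thr0.R1=0
thr0.R0=1 thr0.R1=2

outcome vector order: (thr0.R0,thr0.R1)
|PSO outcomes| = 4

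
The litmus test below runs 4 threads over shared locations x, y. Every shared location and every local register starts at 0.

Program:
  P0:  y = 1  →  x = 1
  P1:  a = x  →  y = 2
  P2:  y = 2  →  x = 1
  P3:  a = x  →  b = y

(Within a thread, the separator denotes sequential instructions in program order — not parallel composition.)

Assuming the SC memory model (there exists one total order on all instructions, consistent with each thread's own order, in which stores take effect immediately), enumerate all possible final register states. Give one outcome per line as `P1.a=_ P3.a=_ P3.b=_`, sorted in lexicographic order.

outcome vector order: (P1.a,P3.a,P3.b)
|SC outcomes| = 10

P1.a=0 P3.a=0 P3.b=0
P1.a=0 P3.a=0 P3.b=1
P1.a=0 P3.a=0 P3.b=2
P1.a=0 P3.a=1 P3.b=1
P1.a=0 P3.a=1 P3.b=2
P1.a=1 P3.a=0 P3.b=0
P1.a=1 P3.a=0 P3.b=1
P1.a=1 P3.a=0 P3.b=2
P1.a=1 P3.a=1 P3.b=1
P1.a=1 P3.a=1 P3.b=2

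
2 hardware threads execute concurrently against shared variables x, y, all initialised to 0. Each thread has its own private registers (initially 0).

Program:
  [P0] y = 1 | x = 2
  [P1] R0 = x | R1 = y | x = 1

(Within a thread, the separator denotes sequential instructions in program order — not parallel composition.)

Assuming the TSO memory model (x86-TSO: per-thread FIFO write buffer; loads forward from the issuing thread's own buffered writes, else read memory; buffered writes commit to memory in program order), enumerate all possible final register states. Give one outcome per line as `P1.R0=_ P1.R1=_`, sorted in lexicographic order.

outcome vector order: (P1.R0,P1.R1)
|TSO outcomes| = 3

P1.R0=0 P1.R1=0
P1.R0=0 P1.R1=1
P1.R0=2 P1.R1=1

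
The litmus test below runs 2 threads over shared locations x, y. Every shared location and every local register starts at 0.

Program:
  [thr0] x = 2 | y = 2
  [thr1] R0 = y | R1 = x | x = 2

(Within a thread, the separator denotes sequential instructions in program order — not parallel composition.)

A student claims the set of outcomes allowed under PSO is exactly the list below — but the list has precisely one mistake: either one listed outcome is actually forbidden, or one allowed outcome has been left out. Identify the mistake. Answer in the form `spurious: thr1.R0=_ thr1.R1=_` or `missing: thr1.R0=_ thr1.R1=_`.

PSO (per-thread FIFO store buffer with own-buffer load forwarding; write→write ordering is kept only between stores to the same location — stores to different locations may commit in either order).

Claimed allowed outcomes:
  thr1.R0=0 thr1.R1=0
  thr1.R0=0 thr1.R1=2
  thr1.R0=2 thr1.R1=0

missing: thr1.R0=2 thr1.R1=2

outcome vector order: (thr1.R0,thr1.R1)
PSO: 4 outcomes — {(0,0); (0,2); (2,0); (2,2)}
PSO∖claimed = {(2,2)}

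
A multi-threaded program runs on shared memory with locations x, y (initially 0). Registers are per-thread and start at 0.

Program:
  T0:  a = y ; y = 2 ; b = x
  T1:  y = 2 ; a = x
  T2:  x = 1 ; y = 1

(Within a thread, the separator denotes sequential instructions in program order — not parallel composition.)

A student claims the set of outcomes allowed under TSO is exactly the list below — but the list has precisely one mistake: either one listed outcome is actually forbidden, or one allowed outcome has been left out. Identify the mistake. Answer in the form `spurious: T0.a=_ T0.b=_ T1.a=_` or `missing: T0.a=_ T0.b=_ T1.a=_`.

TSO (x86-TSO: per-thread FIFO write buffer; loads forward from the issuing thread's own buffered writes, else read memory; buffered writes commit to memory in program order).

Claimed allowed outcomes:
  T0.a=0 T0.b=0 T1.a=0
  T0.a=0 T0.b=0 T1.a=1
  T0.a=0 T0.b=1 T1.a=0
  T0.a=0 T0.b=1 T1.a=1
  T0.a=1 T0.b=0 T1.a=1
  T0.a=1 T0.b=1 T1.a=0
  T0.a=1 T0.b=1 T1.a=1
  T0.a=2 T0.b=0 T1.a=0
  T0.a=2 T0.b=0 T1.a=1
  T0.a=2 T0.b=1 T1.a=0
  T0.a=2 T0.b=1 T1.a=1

outcome vector order: (T0.a,T0.b,T1.a)
TSO: 10 outcomes — {(0,0,0), (0,0,1), (0,1,0), (0,1,1), (1,1,0), (1,1,1), (2,0,0), (2,0,1), (2,1,0), (2,1,1)}
claimed∖TSO = {(1,0,1)}

spurious: T0.a=1 T0.b=0 T1.a=1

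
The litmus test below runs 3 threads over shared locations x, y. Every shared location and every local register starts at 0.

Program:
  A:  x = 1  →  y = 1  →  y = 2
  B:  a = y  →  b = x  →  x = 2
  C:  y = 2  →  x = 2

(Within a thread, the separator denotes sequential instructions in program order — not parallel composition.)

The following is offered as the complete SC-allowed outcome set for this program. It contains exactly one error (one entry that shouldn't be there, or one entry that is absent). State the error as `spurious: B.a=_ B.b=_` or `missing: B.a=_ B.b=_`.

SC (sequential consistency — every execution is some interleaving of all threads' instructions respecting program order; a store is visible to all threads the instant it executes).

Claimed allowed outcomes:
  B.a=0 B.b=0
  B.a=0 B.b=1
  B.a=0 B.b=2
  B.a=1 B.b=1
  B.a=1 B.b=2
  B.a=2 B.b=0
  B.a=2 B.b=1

missing: B.a=2 B.b=2

outcome vector order: (B.a,B.b)
[SC] allowed = {(0,0); (0,1); (0,2); (1,1); (1,2); (2,0); (2,1); (2,2)}
SC∖claimed = {(2,2)}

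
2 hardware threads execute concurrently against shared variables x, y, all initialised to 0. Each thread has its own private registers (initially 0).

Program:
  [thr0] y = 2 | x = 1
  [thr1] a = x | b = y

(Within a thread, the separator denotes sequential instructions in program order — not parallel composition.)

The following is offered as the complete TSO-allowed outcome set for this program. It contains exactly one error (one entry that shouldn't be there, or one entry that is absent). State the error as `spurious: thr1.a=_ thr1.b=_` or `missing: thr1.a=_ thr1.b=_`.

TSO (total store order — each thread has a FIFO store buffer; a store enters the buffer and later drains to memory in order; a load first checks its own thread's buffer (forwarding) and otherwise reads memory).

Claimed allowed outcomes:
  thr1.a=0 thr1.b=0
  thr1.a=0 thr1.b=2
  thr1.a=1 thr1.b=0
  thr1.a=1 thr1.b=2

outcome vector order: (thr1.a,thr1.b)
[TSO] allowed = {<0 0>, <0 2>, <1 2>}
claimed∖TSO = {<1 0>}

spurious: thr1.a=1 thr1.b=0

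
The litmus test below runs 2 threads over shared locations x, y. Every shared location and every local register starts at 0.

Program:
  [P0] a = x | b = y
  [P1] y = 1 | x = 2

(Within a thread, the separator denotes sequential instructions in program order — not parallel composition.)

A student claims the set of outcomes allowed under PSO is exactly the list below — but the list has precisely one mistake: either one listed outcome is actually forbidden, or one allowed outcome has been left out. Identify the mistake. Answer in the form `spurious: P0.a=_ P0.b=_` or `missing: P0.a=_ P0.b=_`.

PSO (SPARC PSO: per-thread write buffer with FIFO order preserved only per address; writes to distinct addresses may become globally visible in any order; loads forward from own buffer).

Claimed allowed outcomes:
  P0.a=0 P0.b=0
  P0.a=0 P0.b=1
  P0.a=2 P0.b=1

outcome vector order: (P0.a,P0.b)
PSO: 4 outcomes — {00; 01; 20; 21}
PSO∖claimed = {20}

missing: P0.a=2 P0.b=0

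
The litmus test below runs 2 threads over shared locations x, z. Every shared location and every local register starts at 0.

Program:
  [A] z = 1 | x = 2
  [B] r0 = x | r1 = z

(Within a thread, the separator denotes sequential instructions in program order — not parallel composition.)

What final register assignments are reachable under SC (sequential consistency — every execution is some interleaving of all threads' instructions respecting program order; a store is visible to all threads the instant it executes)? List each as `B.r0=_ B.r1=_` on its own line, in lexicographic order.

outcome vector order: (B.r0,B.r1)
|SC outcomes| = 3

B.r0=0 B.r1=0
B.r0=0 B.r1=1
B.r0=2 B.r1=1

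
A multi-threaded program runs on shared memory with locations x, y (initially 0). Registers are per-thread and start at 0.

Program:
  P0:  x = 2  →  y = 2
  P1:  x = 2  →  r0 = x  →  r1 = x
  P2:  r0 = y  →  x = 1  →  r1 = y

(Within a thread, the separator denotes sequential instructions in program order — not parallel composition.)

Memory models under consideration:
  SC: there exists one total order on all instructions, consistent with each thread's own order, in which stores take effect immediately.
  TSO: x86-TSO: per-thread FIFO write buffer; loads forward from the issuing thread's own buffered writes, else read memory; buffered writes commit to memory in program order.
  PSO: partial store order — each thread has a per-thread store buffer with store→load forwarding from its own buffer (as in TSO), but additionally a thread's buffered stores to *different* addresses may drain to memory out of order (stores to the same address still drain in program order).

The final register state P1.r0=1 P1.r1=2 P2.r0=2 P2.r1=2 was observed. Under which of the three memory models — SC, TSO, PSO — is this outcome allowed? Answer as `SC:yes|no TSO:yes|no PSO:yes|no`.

outcome vector order: (P1.r0,P1.r1,P2.r0,P2.r1)
SC (11): 1100, 1102, 1122, 1200, 1202, 2100, 2102, 2122, 2200, 2202, 2222
TSO (11): 1100, 1102, 1122, 1200, 1202, 2100, 2102, 2122, 2200, 2202, 2222
PSO (12): 1100, 1102, 1122, 1200, 1202, 1222, 2100, 2102, 2122, 2200, 2202, 2222
target 1222 ∈ {PSO}

SC:no TSO:no PSO:yes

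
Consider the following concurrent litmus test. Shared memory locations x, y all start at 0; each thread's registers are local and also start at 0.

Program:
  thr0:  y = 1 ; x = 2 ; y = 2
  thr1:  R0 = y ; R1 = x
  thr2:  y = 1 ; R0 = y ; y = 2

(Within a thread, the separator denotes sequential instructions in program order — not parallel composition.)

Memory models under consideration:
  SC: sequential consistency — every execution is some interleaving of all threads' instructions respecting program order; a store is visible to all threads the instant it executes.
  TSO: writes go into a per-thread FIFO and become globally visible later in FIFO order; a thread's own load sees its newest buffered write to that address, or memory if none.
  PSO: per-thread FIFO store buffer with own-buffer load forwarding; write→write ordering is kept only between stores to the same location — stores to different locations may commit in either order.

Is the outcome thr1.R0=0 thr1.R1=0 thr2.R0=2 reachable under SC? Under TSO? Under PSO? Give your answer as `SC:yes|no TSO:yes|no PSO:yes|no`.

SC:yes TSO:yes PSO:yes

outcome vector order: (thr1.R0,thr1.R1,thr2.R0)
[SC] allowed = {<0 0 1>; <0 0 2>; <0 2 1>; <0 2 2>; <1 0 1>; <1 0 2>; <1 2 1>; <1 2 2>; <2 0 1>; <2 2 1>; <2 2 2>}
[TSO] allowed = {<0 0 1>; <0 0 2>; <0 2 1>; <0 2 2>; <1 0 1>; <1 0 2>; <1 2 1>; <1 2 2>; <2 0 1>; <2 2 1>; <2 2 2>}
[PSO] allowed = {<0 0 1>; <0 0 2>; <0 2 1>; <0 2 2>; <1 0 1>; <1 0 2>; <1 2 1>; <1 2 2>; <2 0 1>; <2 0 2>; <2 2 1>; <2 2 2>}
target <0 0 2> ∈ {SC,TSO,PSO}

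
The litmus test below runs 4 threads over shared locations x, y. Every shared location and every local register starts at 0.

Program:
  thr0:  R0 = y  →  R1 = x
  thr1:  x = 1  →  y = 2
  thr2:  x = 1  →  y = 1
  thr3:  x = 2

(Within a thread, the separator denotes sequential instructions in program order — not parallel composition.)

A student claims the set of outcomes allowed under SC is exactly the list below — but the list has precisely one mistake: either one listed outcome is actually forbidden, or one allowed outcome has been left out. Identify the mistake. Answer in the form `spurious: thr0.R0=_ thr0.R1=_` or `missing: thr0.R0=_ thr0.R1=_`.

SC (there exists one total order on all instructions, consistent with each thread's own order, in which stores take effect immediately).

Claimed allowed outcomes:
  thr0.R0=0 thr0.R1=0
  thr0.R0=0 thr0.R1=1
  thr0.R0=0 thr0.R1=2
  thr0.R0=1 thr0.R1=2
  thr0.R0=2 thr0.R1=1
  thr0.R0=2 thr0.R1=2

missing: thr0.R0=1 thr0.R1=1

outcome vector order: (thr0.R0,thr0.R1)
SC (7): <0 0>; <0 1>; <0 2>; <1 1>; <1 2>; <2 1>; <2 2>
SC∖claimed = {<1 1>}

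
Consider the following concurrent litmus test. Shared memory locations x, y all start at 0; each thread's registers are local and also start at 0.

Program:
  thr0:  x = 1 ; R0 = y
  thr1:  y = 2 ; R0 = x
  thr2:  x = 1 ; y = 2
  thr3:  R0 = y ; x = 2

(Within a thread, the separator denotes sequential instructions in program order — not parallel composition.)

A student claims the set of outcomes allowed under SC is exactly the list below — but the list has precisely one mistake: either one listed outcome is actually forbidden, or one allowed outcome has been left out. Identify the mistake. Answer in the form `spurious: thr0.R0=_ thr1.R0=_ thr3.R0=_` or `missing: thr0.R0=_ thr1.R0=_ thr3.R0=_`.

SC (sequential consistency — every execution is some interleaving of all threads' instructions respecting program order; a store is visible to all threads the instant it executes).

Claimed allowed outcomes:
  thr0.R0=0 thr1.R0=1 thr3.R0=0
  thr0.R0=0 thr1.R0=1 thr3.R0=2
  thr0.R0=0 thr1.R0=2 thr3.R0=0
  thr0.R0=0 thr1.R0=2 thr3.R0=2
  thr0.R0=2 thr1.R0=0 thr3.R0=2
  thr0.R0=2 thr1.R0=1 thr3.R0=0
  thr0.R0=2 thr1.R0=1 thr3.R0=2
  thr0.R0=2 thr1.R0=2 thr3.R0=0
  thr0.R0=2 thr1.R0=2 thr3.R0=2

outcome vector order: (thr0.R0,thr1.R0,thr3.R0)
[SC] allowed = {010; 012; 020; 022; 200; 202; 210; 212; 220; 222}
SC∖claimed = {200}

missing: thr0.R0=2 thr1.R0=0 thr3.R0=0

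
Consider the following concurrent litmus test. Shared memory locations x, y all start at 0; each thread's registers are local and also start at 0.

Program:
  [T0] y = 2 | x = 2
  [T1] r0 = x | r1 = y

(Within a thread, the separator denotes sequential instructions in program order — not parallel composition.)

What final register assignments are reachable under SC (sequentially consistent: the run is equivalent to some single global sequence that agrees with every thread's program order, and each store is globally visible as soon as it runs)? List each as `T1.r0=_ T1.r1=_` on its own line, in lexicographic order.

T1.r0=0 T1.r1=0
T1.r0=0 T1.r1=2
T1.r0=2 T1.r1=2

outcome vector order: (T1.r0,T1.r1)
|SC outcomes| = 3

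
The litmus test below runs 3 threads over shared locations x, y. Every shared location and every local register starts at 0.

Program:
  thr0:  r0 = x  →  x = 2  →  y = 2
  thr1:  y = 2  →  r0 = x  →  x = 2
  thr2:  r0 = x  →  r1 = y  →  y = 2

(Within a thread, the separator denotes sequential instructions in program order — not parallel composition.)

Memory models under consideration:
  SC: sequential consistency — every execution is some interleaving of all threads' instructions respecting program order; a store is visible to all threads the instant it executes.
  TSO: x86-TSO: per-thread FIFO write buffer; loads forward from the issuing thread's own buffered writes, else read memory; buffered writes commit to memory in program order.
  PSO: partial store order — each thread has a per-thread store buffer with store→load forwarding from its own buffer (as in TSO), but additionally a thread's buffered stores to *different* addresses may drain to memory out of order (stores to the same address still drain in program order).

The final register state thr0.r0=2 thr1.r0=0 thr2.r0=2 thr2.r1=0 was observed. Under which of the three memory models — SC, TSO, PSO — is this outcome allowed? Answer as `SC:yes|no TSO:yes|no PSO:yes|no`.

outcome vector order: (thr0.r0,thr1.r0,thr2.r0,thr2.r1)
SC: 10 outcomes — {0/0/0/0; 0/0/0/2; 0/0/2/2; 0/2/0/0; 0/2/0/2; 0/2/2/0; 0/2/2/2; 2/0/0/0; 2/0/0/2; 2/0/2/2}
TSO: 11 outcomes — {0/0/0/0; 0/0/0/2; 0/0/2/0; 0/0/2/2; 0/2/0/0; 0/2/0/2; 0/2/2/0; 0/2/2/2; 2/0/0/0; 2/0/0/2; 2/0/2/2}
PSO: 12 outcomes — {0/0/0/0; 0/0/0/2; 0/0/2/0; 0/0/2/2; 0/2/0/0; 0/2/0/2; 0/2/2/0; 0/2/2/2; 2/0/0/0; 2/0/0/2; 2/0/2/0; 2/0/2/2}
target 2/0/2/0 ∈ {PSO}

SC:no TSO:no PSO:yes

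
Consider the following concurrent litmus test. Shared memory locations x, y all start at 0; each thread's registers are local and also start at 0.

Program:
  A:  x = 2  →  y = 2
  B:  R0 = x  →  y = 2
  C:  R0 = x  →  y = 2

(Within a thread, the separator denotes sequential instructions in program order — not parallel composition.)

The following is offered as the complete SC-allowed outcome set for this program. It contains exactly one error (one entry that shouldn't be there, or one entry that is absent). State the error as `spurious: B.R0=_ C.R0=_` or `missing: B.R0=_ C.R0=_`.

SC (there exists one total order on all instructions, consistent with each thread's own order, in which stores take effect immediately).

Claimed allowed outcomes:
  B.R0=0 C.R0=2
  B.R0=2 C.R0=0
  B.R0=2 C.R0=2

missing: B.R0=0 C.R0=0

outcome vector order: (B.R0,C.R0)
under SC → <0 0>; <0 2>; <2 0>; <2 2>
SC∖claimed = {<0 0>}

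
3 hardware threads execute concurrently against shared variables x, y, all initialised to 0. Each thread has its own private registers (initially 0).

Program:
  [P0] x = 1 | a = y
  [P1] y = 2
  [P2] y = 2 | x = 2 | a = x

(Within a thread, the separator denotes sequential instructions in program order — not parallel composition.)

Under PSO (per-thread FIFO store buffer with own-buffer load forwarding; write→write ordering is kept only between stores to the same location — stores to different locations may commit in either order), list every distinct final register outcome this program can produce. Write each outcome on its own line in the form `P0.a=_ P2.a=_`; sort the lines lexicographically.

P0.a=0 P2.a=1
P0.a=0 P2.a=2
P0.a=2 P2.a=1
P0.a=2 P2.a=2

outcome vector order: (P0.a,P2.a)
|PSO outcomes| = 4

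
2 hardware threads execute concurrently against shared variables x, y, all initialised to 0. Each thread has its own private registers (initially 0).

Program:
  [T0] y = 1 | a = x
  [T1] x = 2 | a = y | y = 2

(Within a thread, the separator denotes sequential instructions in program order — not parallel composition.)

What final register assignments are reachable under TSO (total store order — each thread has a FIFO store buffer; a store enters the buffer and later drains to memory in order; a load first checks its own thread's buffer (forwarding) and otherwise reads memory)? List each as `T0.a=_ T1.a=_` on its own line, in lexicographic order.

T0.a=0 T1.a=0
T0.a=0 T1.a=1
T0.a=2 T1.a=0
T0.a=2 T1.a=1

outcome vector order: (T0.a,T1.a)
|TSO outcomes| = 4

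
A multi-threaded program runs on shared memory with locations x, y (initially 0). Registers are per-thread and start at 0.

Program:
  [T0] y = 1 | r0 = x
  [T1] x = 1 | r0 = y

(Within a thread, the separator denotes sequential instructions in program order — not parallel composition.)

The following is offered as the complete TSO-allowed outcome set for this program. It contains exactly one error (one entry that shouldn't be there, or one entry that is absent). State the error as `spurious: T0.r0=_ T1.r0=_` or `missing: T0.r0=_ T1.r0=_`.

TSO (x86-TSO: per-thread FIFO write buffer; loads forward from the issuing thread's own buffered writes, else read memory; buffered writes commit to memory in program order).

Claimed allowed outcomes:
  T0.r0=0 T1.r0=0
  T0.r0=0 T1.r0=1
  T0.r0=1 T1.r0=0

missing: T0.r0=1 T1.r0=1

outcome vector order: (T0.r0,T1.r0)
TSO: 4 outcomes — {00, 01, 10, 11}
TSO∖claimed = {11}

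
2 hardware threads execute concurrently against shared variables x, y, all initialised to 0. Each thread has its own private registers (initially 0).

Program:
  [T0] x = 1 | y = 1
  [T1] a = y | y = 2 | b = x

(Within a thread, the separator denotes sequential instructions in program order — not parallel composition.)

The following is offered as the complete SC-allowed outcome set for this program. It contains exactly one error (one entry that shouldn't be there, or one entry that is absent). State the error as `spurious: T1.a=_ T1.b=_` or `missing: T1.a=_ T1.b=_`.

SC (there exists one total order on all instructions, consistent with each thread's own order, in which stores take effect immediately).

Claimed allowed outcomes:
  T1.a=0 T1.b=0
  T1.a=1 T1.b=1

missing: T1.a=0 T1.b=1

outcome vector order: (T1.a,T1.b)
SC (3): 00, 01, 11
SC∖claimed = {01}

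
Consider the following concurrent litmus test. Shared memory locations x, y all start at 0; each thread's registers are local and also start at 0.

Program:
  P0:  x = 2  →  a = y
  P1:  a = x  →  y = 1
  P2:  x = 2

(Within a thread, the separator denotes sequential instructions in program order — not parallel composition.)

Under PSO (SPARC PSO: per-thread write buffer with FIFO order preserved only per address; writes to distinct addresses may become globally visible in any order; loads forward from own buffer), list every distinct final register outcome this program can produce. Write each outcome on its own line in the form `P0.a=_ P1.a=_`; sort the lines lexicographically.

outcome vector order: (P0.a,P1.a)
|PSO outcomes| = 4

P0.a=0 P1.a=0
P0.a=0 P1.a=2
P0.a=1 P1.a=0
P0.a=1 P1.a=2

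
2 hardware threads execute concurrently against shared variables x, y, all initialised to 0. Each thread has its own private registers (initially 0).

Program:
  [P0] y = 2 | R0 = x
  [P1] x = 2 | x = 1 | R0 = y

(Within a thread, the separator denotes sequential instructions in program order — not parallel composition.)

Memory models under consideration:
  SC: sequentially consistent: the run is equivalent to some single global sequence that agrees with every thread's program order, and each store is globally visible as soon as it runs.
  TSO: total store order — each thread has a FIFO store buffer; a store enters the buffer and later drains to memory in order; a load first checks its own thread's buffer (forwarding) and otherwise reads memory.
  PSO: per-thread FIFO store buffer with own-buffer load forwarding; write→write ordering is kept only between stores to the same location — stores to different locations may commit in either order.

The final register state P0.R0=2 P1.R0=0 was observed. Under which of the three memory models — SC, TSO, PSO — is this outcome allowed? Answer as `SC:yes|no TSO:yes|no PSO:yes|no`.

outcome vector order: (P0.R0,P1.R0)
SC: 4 outcomes — {(0,2), (1,0), (1,2), (2,2)}
TSO: 6 outcomes — {(0,0), (0,2), (1,0), (1,2), (2,0), (2,2)}
PSO: 6 outcomes — {(0,0), (0,2), (1,0), (1,2), (2,0), (2,2)}
target (2,0) ∈ {TSO,PSO}

SC:no TSO:yes PSO:yes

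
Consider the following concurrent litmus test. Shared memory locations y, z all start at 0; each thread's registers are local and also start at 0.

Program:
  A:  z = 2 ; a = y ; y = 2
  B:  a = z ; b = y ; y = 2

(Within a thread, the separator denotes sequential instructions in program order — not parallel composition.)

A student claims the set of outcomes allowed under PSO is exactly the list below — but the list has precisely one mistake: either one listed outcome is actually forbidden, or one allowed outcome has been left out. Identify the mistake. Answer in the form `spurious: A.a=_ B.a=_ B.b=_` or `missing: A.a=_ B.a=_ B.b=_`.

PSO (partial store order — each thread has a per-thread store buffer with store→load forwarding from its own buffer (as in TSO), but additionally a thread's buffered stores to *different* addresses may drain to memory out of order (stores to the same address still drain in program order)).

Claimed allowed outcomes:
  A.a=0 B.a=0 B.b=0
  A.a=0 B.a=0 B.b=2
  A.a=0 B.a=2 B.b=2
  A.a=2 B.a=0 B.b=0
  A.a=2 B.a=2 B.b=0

outcome vector order: (A.a,B.a,B.b)
PSO (6): 000; 002; 020; 022; 200; 220
PSO∖claimed = {020}

missing: A.a=0 B.a=2 B.b=0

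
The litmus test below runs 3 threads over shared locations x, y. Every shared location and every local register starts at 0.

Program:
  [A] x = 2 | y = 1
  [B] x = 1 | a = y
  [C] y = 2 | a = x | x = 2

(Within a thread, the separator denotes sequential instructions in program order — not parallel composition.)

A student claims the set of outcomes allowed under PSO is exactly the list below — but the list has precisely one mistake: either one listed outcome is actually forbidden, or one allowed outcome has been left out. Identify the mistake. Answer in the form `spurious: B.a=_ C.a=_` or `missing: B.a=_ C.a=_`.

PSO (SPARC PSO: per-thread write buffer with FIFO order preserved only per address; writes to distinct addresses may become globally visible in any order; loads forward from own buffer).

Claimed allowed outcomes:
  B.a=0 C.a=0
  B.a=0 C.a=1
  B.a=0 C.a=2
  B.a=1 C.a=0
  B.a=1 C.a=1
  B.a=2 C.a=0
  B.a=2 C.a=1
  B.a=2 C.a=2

outcome vector order: (B.a,C.a)
[PSO] allowed = {(0,0) (0,1) (0,2) (1,0) (1,1) (1,2) (2,0) (2,1) (2,2)}
PSO∖claimed = {(1,2)}

missing: B.a=1 C.a=2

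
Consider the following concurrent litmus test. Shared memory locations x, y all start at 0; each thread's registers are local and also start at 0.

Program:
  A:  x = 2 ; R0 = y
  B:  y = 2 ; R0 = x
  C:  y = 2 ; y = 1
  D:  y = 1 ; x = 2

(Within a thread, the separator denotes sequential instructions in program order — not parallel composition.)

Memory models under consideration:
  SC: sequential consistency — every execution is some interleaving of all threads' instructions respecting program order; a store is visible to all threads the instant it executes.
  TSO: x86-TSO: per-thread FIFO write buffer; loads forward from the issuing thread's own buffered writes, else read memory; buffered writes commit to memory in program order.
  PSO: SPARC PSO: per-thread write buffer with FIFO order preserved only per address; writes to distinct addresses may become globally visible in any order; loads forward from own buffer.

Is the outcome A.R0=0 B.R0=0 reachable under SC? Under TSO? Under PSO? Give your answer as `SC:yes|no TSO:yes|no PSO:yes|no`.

SC:no TSO:yes PSO:yes

outcome vector order: (A.R0,B.R0)
under SC → <0 2>; <1 0>; <1 2>; <2 0>; <2 2>
under TSO → <0 0>; <0 2>; <1 0>; <1 2>; <2 0>; <2 2>
under PSO → <0 0>; <0 2>; <1 0>; <1 2>; <2 0>; <2 2>
target <0 0> ∈ {TSO,PSO}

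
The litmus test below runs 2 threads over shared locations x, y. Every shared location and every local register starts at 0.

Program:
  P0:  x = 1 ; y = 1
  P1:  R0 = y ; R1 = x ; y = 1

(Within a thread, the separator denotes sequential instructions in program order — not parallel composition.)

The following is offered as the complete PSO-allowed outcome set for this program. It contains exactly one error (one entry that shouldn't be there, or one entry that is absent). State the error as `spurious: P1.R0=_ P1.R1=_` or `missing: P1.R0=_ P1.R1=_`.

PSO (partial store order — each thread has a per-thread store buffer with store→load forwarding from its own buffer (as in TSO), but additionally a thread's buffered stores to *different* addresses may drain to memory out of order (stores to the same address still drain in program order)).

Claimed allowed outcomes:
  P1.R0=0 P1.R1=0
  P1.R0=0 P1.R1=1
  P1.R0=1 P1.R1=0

outcome vector order: (P1.R0,P1.R1)
PSO: 4 outcomes — {00; 01; 10; 11}
PSO∖claimed = {11}

missing: P1.R0=1 P1.R1=1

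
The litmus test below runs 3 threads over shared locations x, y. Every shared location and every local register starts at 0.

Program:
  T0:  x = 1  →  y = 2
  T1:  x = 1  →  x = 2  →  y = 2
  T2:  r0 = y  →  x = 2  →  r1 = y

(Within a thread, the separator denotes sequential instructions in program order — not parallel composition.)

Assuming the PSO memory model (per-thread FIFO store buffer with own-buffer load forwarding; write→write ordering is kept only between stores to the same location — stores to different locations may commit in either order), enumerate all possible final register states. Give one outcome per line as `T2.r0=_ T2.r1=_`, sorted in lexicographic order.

T2.r0=0 T2.r1=0
T2.r0=0 T2.r1=2
T2.r0=2 T2.r1=2

outcome vector order: (T2.r0,T2.r1)
|PSO outcomes| = 3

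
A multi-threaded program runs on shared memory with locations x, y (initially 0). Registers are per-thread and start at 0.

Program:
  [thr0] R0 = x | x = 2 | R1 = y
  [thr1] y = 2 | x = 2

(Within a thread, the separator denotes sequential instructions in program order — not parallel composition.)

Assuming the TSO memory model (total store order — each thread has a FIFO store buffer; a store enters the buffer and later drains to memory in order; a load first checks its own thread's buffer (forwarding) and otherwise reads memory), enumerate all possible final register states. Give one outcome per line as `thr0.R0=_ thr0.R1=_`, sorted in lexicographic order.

outcome vector order: (thr0.R0,thr0.R1)
|TSO outcomes| = 3

thr0.R0=0 thr0.R1=0
thr0.R0=0 thr0.R1=2
thr0.R0=2 thr0.R1=2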